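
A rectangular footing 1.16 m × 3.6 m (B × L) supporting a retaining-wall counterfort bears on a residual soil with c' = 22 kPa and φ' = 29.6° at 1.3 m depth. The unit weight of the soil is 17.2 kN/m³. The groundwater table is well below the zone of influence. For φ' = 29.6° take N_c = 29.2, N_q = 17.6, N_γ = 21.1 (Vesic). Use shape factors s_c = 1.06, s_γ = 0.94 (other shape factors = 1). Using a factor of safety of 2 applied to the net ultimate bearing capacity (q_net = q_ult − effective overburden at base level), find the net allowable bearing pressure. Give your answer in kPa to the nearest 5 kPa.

Overburden at base level: q = 17.2 × 1.3 = 22.36 kPa.
Cohesion term c·N_c·s_c = 22 × 29.2 × 1.06 = 680.94 kPa; surcharge term q·N_q = 22.36 × 17.6 = 393.54 kPa; self-weight term 0.5·γ·B·N_γ·s_γ = 0.5 × 17.2 × 1.16 × 21.1 × 0.94 = 197.86 kPa.
q_ult = 680.94 + 393.54 + 197.86 = 1272.3 kPa.
Net ultimate: q_net = 1272.3 − 22.36 = 1250 kPa.
q_all(net) = 1250 / 2 = 624.99 kPa.

q_all(net) ≈ 625 kPa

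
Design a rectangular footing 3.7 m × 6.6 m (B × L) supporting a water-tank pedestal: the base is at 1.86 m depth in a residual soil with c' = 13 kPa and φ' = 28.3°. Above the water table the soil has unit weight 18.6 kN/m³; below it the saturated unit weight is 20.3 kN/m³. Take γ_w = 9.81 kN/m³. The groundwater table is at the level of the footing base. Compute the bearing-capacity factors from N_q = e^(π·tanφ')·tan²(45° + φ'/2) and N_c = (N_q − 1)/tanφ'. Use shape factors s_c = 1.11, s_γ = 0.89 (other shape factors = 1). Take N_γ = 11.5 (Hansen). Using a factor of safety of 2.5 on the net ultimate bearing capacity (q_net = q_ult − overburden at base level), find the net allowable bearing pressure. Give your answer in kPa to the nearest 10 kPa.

N_q = e^(π·tan28.3°)·tan²(59.15°) = 15.21; N_c = (N_q − 1)/tanφ' = 26.4.
Effective surcharge at the founding depth q = γ·D_f = 18.6 × 1.86 = 34.596 kPa.
The water table coincides with the base, so in the self-weight term γ → γ' = 10.49 kN/m³.
q_ult = c·N_c·s_c + q·N_q + 0.5·γ·B·N_γ·s_γ
     = 13 × 26.399 × 1.11 + 34.596 × 15.214 + 0.5 × 10.49 × 3.7 × 11.5 × 0.89
     = 380.93 + 526.35 + 198.63 = 1105.9 kPa.
q_net = 1105.9 − 34.596 = 1071.3 kPa.
q_all(net) = 1071.3 / 2.5 = 428.53 kPa.

q_all(net) ≈ 430 kPa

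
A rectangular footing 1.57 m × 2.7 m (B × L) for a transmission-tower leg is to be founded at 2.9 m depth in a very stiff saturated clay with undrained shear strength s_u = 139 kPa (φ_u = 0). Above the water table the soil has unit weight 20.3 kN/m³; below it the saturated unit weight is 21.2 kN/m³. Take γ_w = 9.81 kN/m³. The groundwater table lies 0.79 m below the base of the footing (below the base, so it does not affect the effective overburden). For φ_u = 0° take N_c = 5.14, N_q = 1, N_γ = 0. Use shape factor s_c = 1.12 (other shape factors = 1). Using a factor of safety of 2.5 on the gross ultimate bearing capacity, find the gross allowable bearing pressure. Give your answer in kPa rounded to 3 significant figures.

Effective surcharge at the founding depth q = γ·D_f = 20.3 × 2.9 = 58.87 kPa.
q_ult = c·N_c·s_c + q·N_q
     = 139 × 5.14 × 1.12 + 58.87 × 1
     = 800.2 + 58.87 = 859.07 kPa.
q_all = 859.07 / 2.5 = 343.63 kPa.

q_all ≈ 344 kPa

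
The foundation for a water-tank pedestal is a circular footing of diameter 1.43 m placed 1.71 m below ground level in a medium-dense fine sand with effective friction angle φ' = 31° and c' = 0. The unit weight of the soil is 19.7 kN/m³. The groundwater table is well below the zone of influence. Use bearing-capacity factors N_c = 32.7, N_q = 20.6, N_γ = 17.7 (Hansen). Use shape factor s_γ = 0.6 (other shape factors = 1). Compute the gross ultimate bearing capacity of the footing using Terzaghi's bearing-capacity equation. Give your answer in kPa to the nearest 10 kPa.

q_ult ≈ 840 kPa

Effective surcharge at the founding depth q = γ·D_f = 19.7 × 1.71 = 33.687 kPa.
q_ult = q·N_q + 0.5·γ·B·N_γ·s_γ
     = 33.687 × 20.6 + 0.5 × 19.7 × 1.43 × 17.7 × 0.6
     = 693.95 + 149.59 = 843.54 kPa.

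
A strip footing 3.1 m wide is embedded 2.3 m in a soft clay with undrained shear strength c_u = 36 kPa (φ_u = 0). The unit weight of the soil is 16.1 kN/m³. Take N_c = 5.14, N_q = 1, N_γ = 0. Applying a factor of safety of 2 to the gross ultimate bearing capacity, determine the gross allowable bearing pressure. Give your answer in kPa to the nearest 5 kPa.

q = γ·D_f = 16.1 × 2.3 = 37.03 kPa.
c·N_c = 36 × 5.14 = 185.04 kPa
q·N_q = 37.03 × 1 = 37.03 kPa
q_ult = 185.04 + 37.03 = 222.07 kPa.
q_all = q_ult / FS = 222.07 / 2 = 111.03 kPa.

q_all ≈ 110 kPa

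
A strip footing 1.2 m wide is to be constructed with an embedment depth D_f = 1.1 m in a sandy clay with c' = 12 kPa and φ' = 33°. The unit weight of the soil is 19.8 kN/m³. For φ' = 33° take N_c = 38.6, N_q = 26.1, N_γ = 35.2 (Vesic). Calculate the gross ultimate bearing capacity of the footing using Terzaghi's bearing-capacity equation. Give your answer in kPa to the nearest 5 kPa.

q_ult ≈ 1450 kPa

Effective surcharge at the founding depth q = γ·D_f = 19.8 × 1.1 = 21.78 kPa.
q_ult = c·N_c + q·N_q + 0.5·γ·B·N_γ
     = 12 × 38.6 + 21.78 × 26.1 + 0.5 × 19.8 × 1.2 × 35.2
     = 463.2 + 568.46 + 418.18 = 1449.8 kPa.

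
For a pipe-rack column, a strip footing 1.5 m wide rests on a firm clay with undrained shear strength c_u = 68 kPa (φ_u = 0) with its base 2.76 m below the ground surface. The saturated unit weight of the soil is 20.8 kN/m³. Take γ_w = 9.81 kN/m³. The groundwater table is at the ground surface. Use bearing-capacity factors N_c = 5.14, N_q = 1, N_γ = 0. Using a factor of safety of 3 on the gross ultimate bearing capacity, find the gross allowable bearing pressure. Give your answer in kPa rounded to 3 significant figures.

γ' = 20.8 − 9.81 = 10.99 kN/m³ (submerged throughout). q = 10.99 × 2.76 = 30.332 kPa.
c·N_c = 68 × 5.14 = 349.52 kPa
q·N_q = 30.332 × 1 = 30.332 kPa
q_ult = 349.52 + 30.332 = 379.85 kPa.
q_all = 379.85 / 3 = 126.62 kPa.

q_all ≈ 127 kPa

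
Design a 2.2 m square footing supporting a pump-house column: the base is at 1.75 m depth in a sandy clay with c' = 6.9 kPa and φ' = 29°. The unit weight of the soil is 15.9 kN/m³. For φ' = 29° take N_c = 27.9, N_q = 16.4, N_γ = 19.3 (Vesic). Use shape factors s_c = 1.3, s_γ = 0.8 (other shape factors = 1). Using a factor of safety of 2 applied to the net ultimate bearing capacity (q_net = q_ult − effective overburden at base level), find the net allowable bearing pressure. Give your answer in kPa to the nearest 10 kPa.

q_all(net) ≈ 470 kPa

Overburden at base level: q = 15.9 × 1.75 = 27.825 kPa.
Cohesion term c·N_c·s_c = 6.9 × 27.9 × 1.3 = 250.26 kPa; surcharge term q·N_q = 27.825 × 16.4 = 456.33 kPa; self-weight term 0.5·γ·B·N_γ·s_γ = 0.5 × 15.9 × 2.2 × 19.3 × 0.8 = 270.05 kPa.
q_ult = 250.26 + 456.33 + 270.05 = 976.64 kPa.
Net ultimate: q_net = 976.64 − 27.825 = 948.81 kPa.
q_all(net) = 948.81 / 2 = 474.41 kPa.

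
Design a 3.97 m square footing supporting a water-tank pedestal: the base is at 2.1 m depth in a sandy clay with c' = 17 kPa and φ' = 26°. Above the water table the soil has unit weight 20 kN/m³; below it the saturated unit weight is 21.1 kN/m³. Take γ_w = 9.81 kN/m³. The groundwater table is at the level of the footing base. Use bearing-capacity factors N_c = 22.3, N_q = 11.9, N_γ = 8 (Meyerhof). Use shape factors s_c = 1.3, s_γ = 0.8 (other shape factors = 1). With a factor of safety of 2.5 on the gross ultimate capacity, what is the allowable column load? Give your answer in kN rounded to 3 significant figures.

q = γ·D_f = 20 × 2.1 = 42 kPa.
For the ½γBN_γ term take γ' = 21.1 − 9.81 = 11.29 kN/m³ (soil below base is submerged).
c·N_c·s_c = 17 × 22.3 × 1.3 = 492.83 kPa
q·N_q = 42 × 11.9 = 499.8 kPa
0.5·γ·B·N_γ·s_γ = 0.5 × 11.29 × 3.97 × 8 × 0.8 = 143.43 kPa
q_ult = 492.83 + 499.8 + 143.43 = 1136.1 kPa.
Gross allowable pressure q_all = 1136.1 / 2.5 = 454.42 kPa.
Footing area = 15.7609 m², so allowable column load = 454.42 × 15.7609 = 7162.1 kN.

P_all ≈ 7160 kN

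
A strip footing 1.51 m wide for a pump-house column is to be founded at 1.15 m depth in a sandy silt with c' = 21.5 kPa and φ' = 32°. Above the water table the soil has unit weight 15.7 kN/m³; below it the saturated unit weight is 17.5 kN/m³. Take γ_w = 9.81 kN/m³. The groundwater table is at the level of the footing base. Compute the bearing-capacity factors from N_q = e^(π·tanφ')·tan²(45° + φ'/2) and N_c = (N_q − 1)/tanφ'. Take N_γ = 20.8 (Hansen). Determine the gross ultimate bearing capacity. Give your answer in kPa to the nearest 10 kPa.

tan32° = 0.6249, so N_q = e^(π×0.6249)·tan²(61°) = 7.121 × 3.255 = 23.18.
N_c = (23.18 − 1)/tan32° = 35.49.
Effective surcharge at the founding depth q = γ·D_f = 15.7 × 1.15 = 18.055 kPa.
The water table coincides with the base, so in the self-weight term γ → γ' = 7.69 kN/m³.
q_ult = c·N_c + q·N_q + 0.5·γ·B·N_γ
     = 21.5 × 35.49 + 18.055 × 23.177 + 0.5 × 7.69 × 1.51 × 20.8
     = 763.04 + 418.46 + 120.76 = 1302.3 kPa.

q_ult ≈ 1300 kPa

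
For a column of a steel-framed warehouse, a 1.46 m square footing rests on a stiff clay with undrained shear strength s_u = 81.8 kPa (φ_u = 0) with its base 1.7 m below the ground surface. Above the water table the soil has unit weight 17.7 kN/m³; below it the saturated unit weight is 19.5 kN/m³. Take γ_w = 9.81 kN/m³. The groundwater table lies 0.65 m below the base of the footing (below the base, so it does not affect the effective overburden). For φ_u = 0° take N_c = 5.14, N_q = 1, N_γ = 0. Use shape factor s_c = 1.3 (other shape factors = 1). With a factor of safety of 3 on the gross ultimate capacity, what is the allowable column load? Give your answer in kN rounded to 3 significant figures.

q = γ·D_f = 17.7 × 1.7 = 30.09 kPa.
c·N_c·s_c = 81.8 × 5.14 × 1.3 = 546.59 kPa
q·N_q = 30.09 × 1 = 30.09 kPa
q_ult = 546.59 + 30.09 = 576.68 kPa.
Gross allowable pressure q_all = 576.68 / 3 = 192.23 kPa.
Footing area = 2.1316 m², so allowable column load = 192.23 × 2.1316 = 409.75 kN.

P_all ≈ 410 kN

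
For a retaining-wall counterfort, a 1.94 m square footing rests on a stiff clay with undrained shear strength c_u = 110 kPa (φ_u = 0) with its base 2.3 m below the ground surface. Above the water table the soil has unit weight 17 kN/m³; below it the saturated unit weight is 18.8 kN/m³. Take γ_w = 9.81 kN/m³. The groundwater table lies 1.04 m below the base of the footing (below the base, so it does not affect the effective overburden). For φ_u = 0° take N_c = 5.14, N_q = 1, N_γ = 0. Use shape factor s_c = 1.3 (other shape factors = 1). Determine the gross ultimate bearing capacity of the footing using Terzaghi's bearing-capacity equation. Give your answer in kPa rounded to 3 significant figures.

q_ult ≈ 774 kPa

q = γ·D_f = 17 × 2.3 = 39.1 kPa.
c·N_c·s_c = 110 × 5.14 × 1.3 = 735.02 kPa
q·N_q = 39.1 × 1 = 39.1 kPa
q_ult = 735.02 + 39.1 = 774.12 kPa.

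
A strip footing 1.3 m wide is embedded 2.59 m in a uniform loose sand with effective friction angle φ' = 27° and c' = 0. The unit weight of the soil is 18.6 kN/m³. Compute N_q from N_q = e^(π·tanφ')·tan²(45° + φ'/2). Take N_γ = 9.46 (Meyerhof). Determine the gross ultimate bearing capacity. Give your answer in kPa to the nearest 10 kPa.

tan27° = 0.5095, so N_q = e^(π×0.5095)·tan²(58.5°) = 4.957 × 2.663 = 13.2.
Overburden at base level: q = 18.6 × 2.59 = 48.174 kPa.
Surcharge term q·N_q = 48.174 × 13.199 = 635.86 kPa; self-weight term 0.5·γ·B·N_γ = 0.5 × 18.6 × 1.3 × 9.46 = 114.37 kPa.
q_ult = 635.86 + 114.37 = 750.23 kPa.

q_ult ≈ 750 kPa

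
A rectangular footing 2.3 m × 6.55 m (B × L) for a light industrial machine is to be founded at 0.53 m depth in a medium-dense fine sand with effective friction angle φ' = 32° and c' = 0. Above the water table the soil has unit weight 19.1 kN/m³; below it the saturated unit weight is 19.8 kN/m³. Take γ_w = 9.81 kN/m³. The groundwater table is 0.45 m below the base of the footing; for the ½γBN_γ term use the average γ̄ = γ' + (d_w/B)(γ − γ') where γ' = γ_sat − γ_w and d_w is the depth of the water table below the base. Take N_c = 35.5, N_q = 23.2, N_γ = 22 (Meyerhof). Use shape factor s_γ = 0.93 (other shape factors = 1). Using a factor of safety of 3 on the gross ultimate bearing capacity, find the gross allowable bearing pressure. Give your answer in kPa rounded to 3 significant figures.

q_all ≈ 171 kPa

Effective surcharge at the founding depth q = γ·D_f = 19.1 × 0.53 = 10.123 kPa.
With d_w = 0.45 m < B, γ̄ = 9.99 + (0.45/2.3) × (19.1 − 9.99) = 11.772 kN/m³.
q_ult = q·N_q + 0.5·γ·B·N_γ·s_γ
     = 10.123 × 23.2 + 0.5 × 11.772 × 2.3 × 22 × 0.93
     = 234.85 + 276.99 = 511.85 kPa.
q_all = 511.85 / 3 = 170.62 kPa.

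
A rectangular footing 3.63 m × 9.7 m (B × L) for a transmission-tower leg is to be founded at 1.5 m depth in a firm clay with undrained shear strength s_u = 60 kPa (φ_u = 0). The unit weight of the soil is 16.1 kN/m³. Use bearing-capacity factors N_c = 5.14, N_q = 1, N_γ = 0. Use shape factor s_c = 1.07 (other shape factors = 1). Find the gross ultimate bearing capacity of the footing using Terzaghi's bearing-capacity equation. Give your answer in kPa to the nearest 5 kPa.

q_ult ≈ 355 kPa

Effective surcharge at the founding depth q = γ·D_f = 16.1 × 1.5 = 24.15 kPa.
q_ult = c·N_c·s_c + q·N_q
     = 60 × 5.14 × 1.07 + 24.15 × 1
     = 329.99 + 24.15 = 354.14 kPa.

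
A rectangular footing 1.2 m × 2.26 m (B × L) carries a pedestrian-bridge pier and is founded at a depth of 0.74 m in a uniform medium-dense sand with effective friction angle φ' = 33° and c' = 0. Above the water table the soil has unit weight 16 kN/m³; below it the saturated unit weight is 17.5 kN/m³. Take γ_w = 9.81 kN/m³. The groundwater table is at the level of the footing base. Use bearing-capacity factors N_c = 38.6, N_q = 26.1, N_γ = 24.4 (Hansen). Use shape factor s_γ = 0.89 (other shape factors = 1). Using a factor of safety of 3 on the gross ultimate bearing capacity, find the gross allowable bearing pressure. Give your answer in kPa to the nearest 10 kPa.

Overburden at base level: q = 16 × 0.74 = 11.84 kPa.
Below the base the soil is submerged, so the ½γBN_γ term uses γ' = 17.5 − 9.81 = 7.69 kN/m³.
Surcharge term q·N_q = 11.84 × 26.1 = 309.02 kPa; self-weight term 0.5·γ·B·N_γ·s_γ = 0.5 × 7.69 × 1.2 × 24.4 × 0.89 = 100.2 kPa.
q_ult = 309.02 + 100.2 = 409.22 kPa.
q_all = 409.22 / 3 = 136.41 kPa.

q_all ≈ 140 kPa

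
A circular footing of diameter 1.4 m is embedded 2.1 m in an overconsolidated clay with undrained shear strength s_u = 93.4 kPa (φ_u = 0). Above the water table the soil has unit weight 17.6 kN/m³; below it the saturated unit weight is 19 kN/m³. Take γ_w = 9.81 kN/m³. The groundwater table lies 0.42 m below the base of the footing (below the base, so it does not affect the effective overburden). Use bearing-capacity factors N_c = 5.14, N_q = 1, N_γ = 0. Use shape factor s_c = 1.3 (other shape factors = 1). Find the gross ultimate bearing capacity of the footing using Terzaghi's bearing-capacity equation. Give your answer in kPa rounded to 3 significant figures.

Effective surcharge at the founding depth q = γ·D_f = 17.6 × 2.1 = 36.96 kPa.
q_ult = c·N_c·s_c + q·N_q
     = 93.4 × 5.14 × 1.3 + 36.96 × 1
     = 624.1 + 36.96 = 661.06 kPa.

q_ult ≈ 661 kPa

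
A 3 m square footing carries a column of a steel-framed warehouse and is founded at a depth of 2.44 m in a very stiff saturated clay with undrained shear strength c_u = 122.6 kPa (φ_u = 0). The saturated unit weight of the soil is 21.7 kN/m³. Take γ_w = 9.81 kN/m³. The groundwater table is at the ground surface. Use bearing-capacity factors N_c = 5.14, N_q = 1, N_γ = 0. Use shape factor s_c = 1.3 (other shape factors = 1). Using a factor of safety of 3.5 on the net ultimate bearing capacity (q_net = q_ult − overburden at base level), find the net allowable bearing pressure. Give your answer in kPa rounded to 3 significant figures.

γ' = 21.7 − 9.81 = 11.89 kN/m³ (submerged throughout). q = 11.89 × 2.44 = 29.012 kPa.
c·N_c·s_c = 122.6 × 5.14 × 1.3 = 819.21 kPa
q·N_q = 29.012 × 1 = 29.012 kPa
q_ult = 819.21 + 29.012 = 848.22 kPa.
q_net = 848.22 − 29.012 = 819.21 kPa.
q_all(net) = 819.21 / 3.5 = 234.06 kPa.

q_all(net) ≈ 234 kPa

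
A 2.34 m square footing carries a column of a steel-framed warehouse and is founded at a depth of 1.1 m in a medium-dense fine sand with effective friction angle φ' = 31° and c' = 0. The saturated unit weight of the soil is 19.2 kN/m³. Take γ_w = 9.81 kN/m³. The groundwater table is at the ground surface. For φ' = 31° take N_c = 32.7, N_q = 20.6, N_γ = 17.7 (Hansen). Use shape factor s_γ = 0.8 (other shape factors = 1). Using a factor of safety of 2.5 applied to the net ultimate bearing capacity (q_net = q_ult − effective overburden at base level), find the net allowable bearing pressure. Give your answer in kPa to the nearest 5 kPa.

With the water table at the surface the whole profile is submerged: γ' = 19.2 − 9.81 = 9.39 kN/m³, so q = γ'·D_f = 10.329 kPa; the same γ' applies in the ½γBN_γ term.
q_ult = q·N_q + 0.5·γ·B·N_γ·s_γ
     = 10.329 × 20.6 + 0.5 × 9.39 × 2.34 × 17.7 × 0.8
     = 212.78 + 155.57 = 368.34 kPa.
Net ultimate: q_net = 368.34 − 10.329 = 358.01 kPa.
q_all(net) = 358.01 / 2.5 = 143.21 kPa.

q_all(net) ≈ 145 kPa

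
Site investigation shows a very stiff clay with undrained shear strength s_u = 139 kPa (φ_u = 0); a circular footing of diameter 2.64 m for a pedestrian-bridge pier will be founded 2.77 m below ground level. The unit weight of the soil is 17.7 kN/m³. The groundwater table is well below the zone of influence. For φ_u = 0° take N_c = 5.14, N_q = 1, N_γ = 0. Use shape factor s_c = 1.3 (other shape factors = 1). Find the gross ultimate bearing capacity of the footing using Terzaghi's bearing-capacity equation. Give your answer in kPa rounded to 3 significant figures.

q_ult ≈ 978 kPa

Overburden at base level: q = 17.7 × 2.77 = 49.029 kPa.
Cohesion term c·N_c·s_c = 139 × 5.14 × 1.3 = 928.8 kPa; surcharge term q·N_q = 49.029 × 1 = 49.029 kPa.
q_ult = 928.8 + 49.029 = 977.83 kPa.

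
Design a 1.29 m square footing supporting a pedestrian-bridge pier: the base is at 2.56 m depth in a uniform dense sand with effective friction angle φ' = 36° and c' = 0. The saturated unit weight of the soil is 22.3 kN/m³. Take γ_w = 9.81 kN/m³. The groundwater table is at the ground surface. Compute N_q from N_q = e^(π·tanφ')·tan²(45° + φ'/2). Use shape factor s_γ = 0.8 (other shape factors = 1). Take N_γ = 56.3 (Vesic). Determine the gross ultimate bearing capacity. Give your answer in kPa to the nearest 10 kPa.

tan36° = 0.7265, so N_q = e^(π×0.7265)·tan²(63°) = 9.801 × 3.852 = 37.75.
Water table at ground surface, so effective unit weight γ' = 22.3 − 9.81 = 12.49 kN/m³ is used throughout; overburden q = 12.49 × 2.56 = 31.974 kPa; the same γ' applies in the ½γBN_γ term.
Surcharge term q·N_q = 31.974 × 37.752 = 1207.1 kPa; self-weight term 0.5·γ·B·N_γ·s_γ = 0.5 × 12.49 × 1.29 × 56.3 × 0.8 = 362.84 kPa.
q_ult = 1207.1 + 362.84 = 1570 kPa.

q_ult ≈ 1570 kPa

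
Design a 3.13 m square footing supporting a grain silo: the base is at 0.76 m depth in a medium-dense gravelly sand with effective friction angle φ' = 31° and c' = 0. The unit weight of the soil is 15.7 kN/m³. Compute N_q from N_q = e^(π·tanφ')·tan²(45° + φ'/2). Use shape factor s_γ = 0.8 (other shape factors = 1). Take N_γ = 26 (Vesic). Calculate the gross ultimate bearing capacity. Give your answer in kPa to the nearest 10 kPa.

q_ult ≈ 760 kPa

tan31° = 0.6009, so N_q = e^(π×0.6009)·tan²(60.5°) = 6.604 × 3.124 = 20.63.
q = γ·D_f = 15.7 × 0.76 = 11.932 kPa.
q·N_q = 11.932 × 20.631 = 246.17 kPa
0.5·γ·B·N_γ·s_γ = 0.5 × 15.7 × 3.13 × 26 × 0.8 = 511.07 kPa
q_ult = 246.17 + 511.07 = 757.23 kPa.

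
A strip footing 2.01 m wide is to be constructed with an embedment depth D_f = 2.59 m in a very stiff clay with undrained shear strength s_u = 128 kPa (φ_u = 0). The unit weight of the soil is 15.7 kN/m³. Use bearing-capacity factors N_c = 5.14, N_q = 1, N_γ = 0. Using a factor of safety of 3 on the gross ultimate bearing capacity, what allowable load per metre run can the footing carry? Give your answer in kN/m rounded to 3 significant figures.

Overburden at base level: q = 15.7 × 2.59 = 40.663 kPa.
Cohesion term c·N_c = 128 × 5.14 = 657.92 kPa; surcharge term q·N_q = 40.663 × 1 = 40.663 kPa.
q_ult = 657.92 + 40.663 = 698.58 kPa.
Gross allowable pressure q_all = 698.58 / 3 = 232.86 kPa.
Allowable wall load = q_all × B = 232.86 × 2.01 = 468.05 kN per metre run.

≈ 468 kN/m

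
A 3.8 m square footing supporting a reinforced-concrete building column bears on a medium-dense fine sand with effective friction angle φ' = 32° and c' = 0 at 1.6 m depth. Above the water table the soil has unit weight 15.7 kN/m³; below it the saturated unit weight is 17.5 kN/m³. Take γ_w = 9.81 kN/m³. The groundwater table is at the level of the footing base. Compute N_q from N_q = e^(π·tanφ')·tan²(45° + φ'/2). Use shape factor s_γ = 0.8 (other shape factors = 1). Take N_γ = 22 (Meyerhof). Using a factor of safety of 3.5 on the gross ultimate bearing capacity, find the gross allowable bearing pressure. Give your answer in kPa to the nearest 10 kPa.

N_q = e^(π·tan32°)·tan²(61°) = 23.18.
q = γ·D_f = 15.7 × 1.6 = 25.12 kPa.
For the ½γBN_γ term take γ' = 17.5 − 9.81 = 7.69 kN/m³ (soil below base is submerged).
q·N_q = 25.12 × 23.177 = 582.2 kPa
0.5·γ·B·N_γ·s_γ = 0.5 × 7.69 × 3.8 × 22 × 0.8 = 257.15 kPa
q_ult = 582.2 + 257.15 = 839.35 kPa.
q_all = 839.35 / 3.5 = 239.82 kPa.

q_all ≈ 240 kPa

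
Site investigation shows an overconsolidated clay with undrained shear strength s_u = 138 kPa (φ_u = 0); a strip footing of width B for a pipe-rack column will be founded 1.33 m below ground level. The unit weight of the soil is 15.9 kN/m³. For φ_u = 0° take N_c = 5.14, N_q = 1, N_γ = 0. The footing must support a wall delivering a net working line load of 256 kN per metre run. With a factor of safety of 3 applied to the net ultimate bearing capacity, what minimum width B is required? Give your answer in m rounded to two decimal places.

B = 1.08 m

Effective surcharge at the founding depth q = γ·D_f = 15.9 × 1.33 = 21.147 kPa.
q_ult = c·N_c + q·N_q
     = 138 × 5.14 + 21.147 × 1
     = 709.32 + 21.147 = 730.47 kPa.
For φ = 0 the ½γBN_γ term vanishes, so q_ult is independent of B. q_net = 730.47 − 21.147 = 709.32 kPa; q_all(net) = 709.32/3 = 236.44 kPa.
Required width B = w / q_all(net) = 256 / 236.44 = 1.083 m.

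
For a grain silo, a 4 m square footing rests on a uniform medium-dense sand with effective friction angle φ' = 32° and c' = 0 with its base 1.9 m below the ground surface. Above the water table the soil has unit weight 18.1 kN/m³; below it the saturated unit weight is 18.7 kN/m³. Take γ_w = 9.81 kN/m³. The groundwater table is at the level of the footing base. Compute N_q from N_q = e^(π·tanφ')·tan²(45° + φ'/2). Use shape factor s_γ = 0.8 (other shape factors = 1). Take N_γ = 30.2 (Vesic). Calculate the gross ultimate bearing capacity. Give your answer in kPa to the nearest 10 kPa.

q_ult ≈ 1230 kPa

tan32° = 0.6249, so N_q = e^(π×0.6249)·tan²(61°) = 7.121 × 3.255 = 23.18.
Effective surcharge at the founding depth q = γ·D_f = 18.1 × 1.9 = 34.39 kPa.
The water table coincides with the base, so in the self-weight term γ → γ' = 8.89 kN/m³.
q_ult = q·N_q + 0.5·γ·B·N_γ·s_γ
     = 34.39 × 23.177 + 0.5 × 8.89 × 4 × 30.2 × 0.8
     = 797.05 + 429.56 = 1226.6 kPa.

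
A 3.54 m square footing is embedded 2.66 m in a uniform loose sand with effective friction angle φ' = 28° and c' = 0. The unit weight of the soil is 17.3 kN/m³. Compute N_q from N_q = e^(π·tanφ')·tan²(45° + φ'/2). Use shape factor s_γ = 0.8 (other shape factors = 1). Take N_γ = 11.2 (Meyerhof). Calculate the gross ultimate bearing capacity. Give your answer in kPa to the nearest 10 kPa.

q_ult ≈ 950 kPa

tan28° = 0.5317, so N_q = e^(π×0.5317)·tan²(59°) = 5.314 × 2.77 = 14.72.
Overburden at base level: q = 17.3 × 2.66 = 46.018 kPa.
Surcharge term q·N_q = 46.018 × 14.72 = 677.38 kPa; self-weight term 0.5·γ·B·N_γ·s_γ = 0.5 × 17.3 × 3.54 × 11.2 × 0.8 = 274.36 kPa.
q_ult = 677.38 + 274.36 = 951.74 kPa.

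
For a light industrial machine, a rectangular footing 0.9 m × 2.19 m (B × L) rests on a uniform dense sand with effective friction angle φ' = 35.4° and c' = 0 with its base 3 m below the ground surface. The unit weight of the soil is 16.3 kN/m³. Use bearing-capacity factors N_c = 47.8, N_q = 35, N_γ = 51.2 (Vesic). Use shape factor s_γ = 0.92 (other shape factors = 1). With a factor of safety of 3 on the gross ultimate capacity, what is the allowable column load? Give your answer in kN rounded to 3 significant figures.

q = γ·D_f = 16.3 × 3 = 48.9 kPa.
q·N_q = 48.9 × 35 = 1711.5 kPa
0.5·γ·B·N_γ·s_γ = 0.5 × 16.3 × 0.9 × 51.2 × 0.92 = 345.51 kPa
q_ult = 1711.5 + 345.51 = 2057 kPa.
Gross allowable pressure q_all = 2057 / 3 = 685.67 kPa.
Footing area = 1.971 m², so allowable column load = 685.67 × 1.971 = 1351.5 kN.

P_all ≈ 1350 kN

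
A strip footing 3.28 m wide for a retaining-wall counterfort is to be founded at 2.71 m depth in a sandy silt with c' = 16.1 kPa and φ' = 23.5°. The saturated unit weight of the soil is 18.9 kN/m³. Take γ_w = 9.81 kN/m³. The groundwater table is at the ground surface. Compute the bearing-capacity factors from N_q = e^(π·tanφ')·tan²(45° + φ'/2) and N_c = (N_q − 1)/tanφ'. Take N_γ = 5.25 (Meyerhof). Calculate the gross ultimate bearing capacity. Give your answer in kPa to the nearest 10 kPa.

tan23.5° = 0.4348, so N_q = e^(π×0.4348)·tan²(56.75°) = 3.92 × 2.326 = 9.12.
N_c = (9.12 − 1)/tan23.5° = 18.67.
With the water table at the surface the whole profile is submerged: γ' = 18.9 − 9.81 = 9.09 kN/m³, so q = γ'·D_f = 24.634 kPa; the same γ' applies in the ½γBN_γ term.
q_ult = c·N_c + q·N_q + 0.5·γ·B·N_γ
     = 16.1 × 18.672 + 24.634 × 9.1187 + 0.5 × 9.09 × 3.28 × 5.25
     = 300.61 + 224.63 + 78.265 = 603.51 kPa.

q_ult ≈ 600 kPa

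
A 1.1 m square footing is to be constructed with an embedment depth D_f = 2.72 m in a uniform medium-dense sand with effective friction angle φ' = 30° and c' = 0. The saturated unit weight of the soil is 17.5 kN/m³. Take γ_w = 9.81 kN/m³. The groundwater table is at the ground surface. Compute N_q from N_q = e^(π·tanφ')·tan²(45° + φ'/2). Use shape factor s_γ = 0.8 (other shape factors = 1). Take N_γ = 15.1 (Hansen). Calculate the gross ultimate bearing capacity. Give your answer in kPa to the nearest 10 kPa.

q_ult ≈ 440 kPa

tan30° = 0.5774, so N_q = e^(π×0.5774)·tan²(60°) = 6.134 × 3.0 = 18.4.
With the water table at the surface the whole profile is submerged: γ' = 17.5 − 9.81 = 7.69 kN/m³, so q = γ'·D_f = 20.917 kPa; the same γ' applies in the ½γBN_γ term.
q_ult = q·N_q + 0.5·γ·B·N_γ·s_γ
     = 20.917 × 18.401 + 0.5 × 7.69 × 1.1 × 15.1 × 0.8
     = 384.89 + 51.092 = 435.98 kPa.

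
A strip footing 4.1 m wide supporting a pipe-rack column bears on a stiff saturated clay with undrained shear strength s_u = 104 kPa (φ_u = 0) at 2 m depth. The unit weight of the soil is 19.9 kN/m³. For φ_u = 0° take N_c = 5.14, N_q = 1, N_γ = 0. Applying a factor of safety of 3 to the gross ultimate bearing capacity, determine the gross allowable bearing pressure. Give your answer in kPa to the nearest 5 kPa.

Overburden at base level: q = 19.9 × 2 = 39.8 kPa.
Cohesion term c·N_c = 104 × 5.14 = 534.56 kPa; surcharge term q·N_q = 39.8 × 1 = 39.8 kPa.
q_ult = 534.56 + 39.8 = 574.36 kPa.
q_all = q_ult / FS = 574.36 / 3 = 191.45 kPa.

q_all ≈ 190 kPa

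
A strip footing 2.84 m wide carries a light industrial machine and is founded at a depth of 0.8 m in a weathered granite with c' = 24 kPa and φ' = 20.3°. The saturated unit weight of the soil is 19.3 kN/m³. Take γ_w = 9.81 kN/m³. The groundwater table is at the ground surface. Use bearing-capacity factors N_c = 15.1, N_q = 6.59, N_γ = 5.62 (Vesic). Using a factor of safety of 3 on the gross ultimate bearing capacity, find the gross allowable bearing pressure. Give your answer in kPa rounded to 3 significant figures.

q_all ≈ 163 kPa

Water table at ground surface, so effective unit weight γ' = 19.3 − 9.81 = 9.49 kN/m³ is used throughout; overburden q = 9.49 × 0.8 = 7.592 kPa; the same γ' applies in the ½γBN_γ term.
Cohesion term c·N_c = 24 × 15.1 = 362.4 kPa; surcharge term q·N_q = 7.592 × 6.59 = 50.031 kPa; self-weight term 0.5·γ·B·N_γ = 0.5 × 9.49 × 2.84 × 5.62 = 75.734 kPa.
q_ult = 362.4 + 50.031 + 75.734 = 488.17 kPa.
q_all = 488.17 / 3 = 162.72 kPa.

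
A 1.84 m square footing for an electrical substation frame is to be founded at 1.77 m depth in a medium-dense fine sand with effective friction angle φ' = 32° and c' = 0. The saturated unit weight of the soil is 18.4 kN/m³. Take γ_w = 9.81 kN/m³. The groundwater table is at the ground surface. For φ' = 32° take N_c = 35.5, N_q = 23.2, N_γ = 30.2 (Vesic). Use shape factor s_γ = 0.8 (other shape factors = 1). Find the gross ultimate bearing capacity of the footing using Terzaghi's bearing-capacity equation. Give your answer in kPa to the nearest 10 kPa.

γ' = 18.4 − 9.81 = 8.59 kN/m³ (submerged throughout). q = 8.59 × 1.77 = 15.204 kPa; the same γ' applies in the ½γBN_γ term.
q·N_q = 15.204 × 23.2 = 352.74 kPa
0.5·γ·B·N_γ·s_γ = 0.5 × 8.59 × 1.84 × 30.2 × 0.8 = 190.93 kPa
q_ult = 352.74 + 190.93 = 543.67 kPa.

q_ult ≈ 540 kPa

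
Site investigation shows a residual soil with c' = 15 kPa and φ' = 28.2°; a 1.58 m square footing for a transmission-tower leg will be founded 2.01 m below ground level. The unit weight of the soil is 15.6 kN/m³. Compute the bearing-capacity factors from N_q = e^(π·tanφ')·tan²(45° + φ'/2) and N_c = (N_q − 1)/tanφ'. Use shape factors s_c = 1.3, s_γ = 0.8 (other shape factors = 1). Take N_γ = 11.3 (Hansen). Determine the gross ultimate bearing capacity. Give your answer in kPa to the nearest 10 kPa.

q_ult ≈ 1090 kPa

tan28.2° = 0.5362, so N_q = e^(π×0.5362)·tan²(59.1°) = 5.39 × 2.792 = 15.05.
N_c = (15.05 − 1)/tan28.2° = 26.2.
Effective surcharge at the founding depth q = γ·D_f = 15.6 × 2.01 = 31.356 kPa.
q_ult = c·N_c·s_c + q·N_q + 0.5·γ·B·N_γ·s_γ
     = 15 × 26.198 × 1.3 + 31.356 × 15.047 + 0.5 × 15.6 × 1.58 × 11.3 × 0.8
     = 510.87 + 471.83 + 111.41 = 1094.1 kPa.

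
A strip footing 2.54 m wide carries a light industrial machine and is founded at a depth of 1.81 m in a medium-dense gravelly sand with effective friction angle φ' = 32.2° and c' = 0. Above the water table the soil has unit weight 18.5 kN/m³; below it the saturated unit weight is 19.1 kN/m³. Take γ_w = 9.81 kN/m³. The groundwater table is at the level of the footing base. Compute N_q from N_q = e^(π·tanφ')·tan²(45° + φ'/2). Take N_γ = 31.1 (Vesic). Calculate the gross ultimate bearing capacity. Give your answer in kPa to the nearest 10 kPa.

q_ult ≈ 1160 kPa

tan32.2° = 0.6297, so N_q = e^(π×0.6297)·tan²(61.1°) = 7.231 × 3.282 = 23.73.
Overburden at base level: q = 18.5 × 1.81 = 33.485 kPa.
Below the base the soil is submerged, so the ½γBN_γ term uses γ' = 19.1 − 9.81 = 9.29 kN/m³.
Surcharge term q·N_q = 33.485 × 23.728 = 794.55 kPa; self-weight term 0.5·γ·B·N_γ = 0.5 × 9.29 × 2.54 × 31.1 = 366.93 kPa.
q_ult = 794.55 + 366.93 = 1161.5 kPa.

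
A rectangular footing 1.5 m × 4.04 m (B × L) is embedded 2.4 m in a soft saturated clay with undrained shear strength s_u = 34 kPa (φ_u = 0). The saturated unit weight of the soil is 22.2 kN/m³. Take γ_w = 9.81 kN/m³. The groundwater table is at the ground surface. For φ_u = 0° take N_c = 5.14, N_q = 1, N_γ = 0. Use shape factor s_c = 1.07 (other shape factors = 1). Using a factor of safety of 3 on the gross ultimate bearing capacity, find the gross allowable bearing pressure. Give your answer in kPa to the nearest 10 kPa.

q_all ≈ 70 kPa

γ' = 22.2 − 9.81 = 12.39 kN/m³ (submerged throughout). q = 12.39 × 2.4 = 29.736 kPa.
c·N_c·s_c = 34 × 5.14 × 1.07 = 186.99 kPa
q·N_q = 29.736 × 1 = 29.736 kPa
q_ult = 186.99 + 29.736 = 216.73 kPa.
q_all = 216.73 / 3 = 72.243 kPa.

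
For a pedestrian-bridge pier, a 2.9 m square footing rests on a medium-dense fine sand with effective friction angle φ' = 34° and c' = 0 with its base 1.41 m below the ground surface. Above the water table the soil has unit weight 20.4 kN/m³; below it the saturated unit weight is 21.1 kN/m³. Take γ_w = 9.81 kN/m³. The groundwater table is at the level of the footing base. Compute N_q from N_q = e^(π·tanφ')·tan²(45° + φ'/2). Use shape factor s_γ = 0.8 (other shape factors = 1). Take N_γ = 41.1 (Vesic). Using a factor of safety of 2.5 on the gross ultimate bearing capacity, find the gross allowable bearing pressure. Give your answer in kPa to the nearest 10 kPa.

q_all ≈ 550 kPa

N_q = e^(π·tan34°)·tan²(62°) = 29.44.
Overburden at base level: q = 20.4 × 1.41 = 28.764 kPa.
Below the base the soil is submerged, so the ½γBN_γ term uses γ' = 21.1 − 9.81 = 11.29 kN/m³.
Surcharge term q·N_q = 28.764 × 29.44 = 846.81 kPa; self-weight term 0.5·γ·B·N_γ·s_γ = 0.5 × 11.29 × 2.9 × 41.1 × 0.8 = 538.26 kPa.
q_ult = 846.81 + 538.26 = 1385.1 kPa.
q_all = 1385.1 / 2.5 = 554.03 kPa.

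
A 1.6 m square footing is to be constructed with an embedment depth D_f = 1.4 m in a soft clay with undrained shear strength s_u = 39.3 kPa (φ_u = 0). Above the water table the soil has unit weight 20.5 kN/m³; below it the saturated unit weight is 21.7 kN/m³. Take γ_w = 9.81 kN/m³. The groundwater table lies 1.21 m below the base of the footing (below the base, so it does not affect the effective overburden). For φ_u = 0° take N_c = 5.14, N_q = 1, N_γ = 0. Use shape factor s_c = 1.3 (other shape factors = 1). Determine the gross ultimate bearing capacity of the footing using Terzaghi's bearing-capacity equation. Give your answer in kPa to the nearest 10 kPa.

Overburden at base level: q = 20.5 × 1.4 = 28.7 kPa.
Cohesion term c·N_c·s_c = 39.3 × 5.14 × 1.3 = 262.6 kPa; surcharge term q·N_q = 28.7 × 1 = 28.7 kPa.
q_ult = 262.6 + 28.7 = 291.3 kPa.

q_ult ≈ 290 kPa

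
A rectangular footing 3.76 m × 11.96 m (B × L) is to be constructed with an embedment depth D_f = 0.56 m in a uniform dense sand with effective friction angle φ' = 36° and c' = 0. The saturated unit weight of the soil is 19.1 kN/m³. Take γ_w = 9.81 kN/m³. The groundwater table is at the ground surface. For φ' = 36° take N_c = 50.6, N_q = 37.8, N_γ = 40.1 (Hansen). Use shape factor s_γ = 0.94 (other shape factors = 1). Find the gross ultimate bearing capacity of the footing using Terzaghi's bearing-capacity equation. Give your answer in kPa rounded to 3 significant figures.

Water table at ground surface, so effective unit weight γ' = 19.1 − 9.81 = 9.29 kN/m³ is used throughout; overburden q = 9.29 × 0.56 = 5.2024 kPa; the same γ' applies in the ½γBN_γ term.
Surcharge term q·N_q = 5.2024 × 37.8 = 196.65 kPa; self-weight term 0.5·γ·B·N_γ·s_γ = 0.5 × 9.29 × 3.76 × 40.1 × 0.94 = 658.33 kPa.
q_ult = 196.65 + 658.33 = 854.98 kPa.

q_ult ≈ 855 kPa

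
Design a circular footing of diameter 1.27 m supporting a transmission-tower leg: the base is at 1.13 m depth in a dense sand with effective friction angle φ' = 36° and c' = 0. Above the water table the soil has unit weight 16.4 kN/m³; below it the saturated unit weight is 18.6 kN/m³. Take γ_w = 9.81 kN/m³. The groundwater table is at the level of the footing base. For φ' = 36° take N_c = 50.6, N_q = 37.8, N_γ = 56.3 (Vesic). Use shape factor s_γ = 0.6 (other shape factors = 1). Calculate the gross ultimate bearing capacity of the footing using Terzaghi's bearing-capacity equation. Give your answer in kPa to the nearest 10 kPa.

Overburden at base level: q = 16.4 × 1.13 = 18.532 kPa.
Below the base the soil is submerged, so the ½γBN_γ term uses γ' = 18.6 − 9.81 = 8.79 kN/m³.
Surcharge term q·N_q = 18.532 × 37.8 = 700.51 kPa; self-weight term 0.5·γ·B·N_γ·s_γ = 0.5 × 8.79 × 1.27 × 56.3 × 0.6 = 188.55 kPa.
q_ult = 700.51 + 188.55 = 889.06 kPa.

q_ult ≈ 890 kPa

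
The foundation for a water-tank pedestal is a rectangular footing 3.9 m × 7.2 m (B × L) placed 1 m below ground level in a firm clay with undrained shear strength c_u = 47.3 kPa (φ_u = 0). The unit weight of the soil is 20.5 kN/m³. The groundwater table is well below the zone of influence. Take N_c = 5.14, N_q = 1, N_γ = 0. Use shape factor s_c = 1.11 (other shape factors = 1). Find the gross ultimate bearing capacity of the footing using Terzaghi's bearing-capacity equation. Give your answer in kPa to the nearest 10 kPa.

q_ult ≈ 290 kPa

Overburden at base level: q = 20.5 × 1 = 20.5 kPa.
Cohesion term c·N_c·s_c = 47.3 × 5.14 × 1.11 = 269.87 kPa; surcharge term q·N_q = 20.5 × 1 = 20.5 kPa.
q_ult = 269.87 + 20.5 = 290.37 kPa.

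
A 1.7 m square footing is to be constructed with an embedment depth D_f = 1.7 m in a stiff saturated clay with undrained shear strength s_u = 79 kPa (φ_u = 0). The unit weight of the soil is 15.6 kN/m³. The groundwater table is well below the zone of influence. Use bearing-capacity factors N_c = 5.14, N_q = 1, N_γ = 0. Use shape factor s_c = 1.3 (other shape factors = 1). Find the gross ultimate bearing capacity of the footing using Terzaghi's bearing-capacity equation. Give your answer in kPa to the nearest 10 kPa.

q_ult ≈ 550 kPa

Overburden at base level: q = 15.6 × 1.7 = 26.52 kPa.
Cohesion term c·N_c·s_c = 79 × 5.14 × 1.3 = 527.88 kPa; surcharge term q·N_q = 26.52 × 1 = 26.52 kPa.
q_ult = 527.88 + 26.52 = 554.4 kPa.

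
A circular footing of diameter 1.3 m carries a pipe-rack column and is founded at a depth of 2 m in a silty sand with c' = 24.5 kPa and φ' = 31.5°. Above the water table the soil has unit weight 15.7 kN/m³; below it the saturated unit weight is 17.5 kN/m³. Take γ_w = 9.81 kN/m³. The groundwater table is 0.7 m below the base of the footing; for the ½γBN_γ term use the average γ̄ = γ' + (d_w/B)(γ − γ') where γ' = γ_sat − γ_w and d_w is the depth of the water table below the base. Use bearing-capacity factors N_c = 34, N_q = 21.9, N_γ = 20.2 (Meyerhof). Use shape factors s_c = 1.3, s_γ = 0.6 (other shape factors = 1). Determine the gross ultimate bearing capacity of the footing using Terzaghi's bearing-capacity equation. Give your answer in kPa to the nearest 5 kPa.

q_ult ≈ 1865 kPa

Effective surcharge at the founding depth q = γ·D_f = 15.7 × 2 = 31.4 kPa.
With d_w = 0.7 m < B, γ̄ = 7.69 + (0.7/1.3) × (15.7 − 7.69) = 12.003 kN/m³.
q_ult = c·N_c·s_c + q·N_q + 0.5·γ·B·N_γ·s_γ
     = 24.5 × 34 × 1.3 + 31.4 × 21.9 + 0.5 × 12.003 × 1.3 × 20.2 × 0.6
     = 1082.9 + 687.66 + 94.56 = 1865.1 kPa.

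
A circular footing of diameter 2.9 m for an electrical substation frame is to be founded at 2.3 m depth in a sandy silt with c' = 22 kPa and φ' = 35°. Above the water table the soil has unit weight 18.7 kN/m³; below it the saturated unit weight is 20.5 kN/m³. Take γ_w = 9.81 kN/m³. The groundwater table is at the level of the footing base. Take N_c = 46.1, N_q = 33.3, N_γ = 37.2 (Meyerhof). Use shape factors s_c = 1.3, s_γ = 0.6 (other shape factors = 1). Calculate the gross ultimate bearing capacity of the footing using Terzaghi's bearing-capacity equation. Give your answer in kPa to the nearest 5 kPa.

Effective surcharge at the founding depth q = γ·D_f = 18.7 × 2.3 = 43.01 kPa.
The water table coincides with the base, so in the self-weight term γ → γ' = 10.69 kN/m³.
q_ult = c·N_c·s_c + q·N_q + 0.5·γ·B·N_γ·s_γ
     = 22 × 46.1 × 1.3 + 43.01 × 33.3 + 0.5 × 10.69 × 2.9 × 37.2 × 0.6
     = 1318.5 + 1432.2 + 345.97 = 3096.7 kPa.

q_ult ≈ 3095 kPa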